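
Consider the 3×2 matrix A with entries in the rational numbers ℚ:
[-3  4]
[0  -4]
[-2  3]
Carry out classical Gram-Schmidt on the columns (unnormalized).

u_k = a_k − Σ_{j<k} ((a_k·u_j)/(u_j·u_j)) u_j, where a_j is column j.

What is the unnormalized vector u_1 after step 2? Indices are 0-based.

u_1 = (-2/13, -4, 3/13)

Step 1: u_0 = a_0 = (-3, 0, -2).
Step 2: u_1 = a_1 − (-18/13)·u_0 = (-2/13, -4, 3/13).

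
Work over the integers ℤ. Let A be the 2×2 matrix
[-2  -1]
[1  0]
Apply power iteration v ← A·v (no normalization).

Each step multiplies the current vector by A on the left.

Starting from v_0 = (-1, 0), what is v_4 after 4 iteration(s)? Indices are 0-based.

v_4 = (-5, 4)

v_0 = (-1, 0).
v_1 = A·v_0 = (2, -1).
v_2 = A·v_1 = (-3, 2).
v_3 = A·v_2 = (4, -3).
v_4 = A·v_3 = (-5, 4).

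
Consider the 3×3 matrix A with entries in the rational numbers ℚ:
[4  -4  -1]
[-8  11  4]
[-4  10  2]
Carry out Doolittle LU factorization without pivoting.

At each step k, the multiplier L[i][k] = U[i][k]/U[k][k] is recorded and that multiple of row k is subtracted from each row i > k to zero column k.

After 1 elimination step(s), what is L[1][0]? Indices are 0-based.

Step 1: pivot at (0,0) is 4.
  row1 ← row1 − (-2)·row0  ⇒  L[1][0]=-2, U row1=(0, 3, 2)
  row2 ← row2 − (-1)·row0  ⇒  L[2][0]=-1, U row2=(0, 6, 1)

L[1][0] = -2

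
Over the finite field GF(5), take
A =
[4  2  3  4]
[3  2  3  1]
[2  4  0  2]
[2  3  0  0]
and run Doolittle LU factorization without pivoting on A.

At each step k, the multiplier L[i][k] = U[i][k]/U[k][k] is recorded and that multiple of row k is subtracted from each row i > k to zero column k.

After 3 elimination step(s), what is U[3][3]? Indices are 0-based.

Step 1: pivot at (0,0) is 4.
  row1 ← row1 − (2)·row0  ⇒  L[1][0]=2, U row1=(0, 3, 2, 3)
  row2 ← row2 − (3)·row0  ⇒  L[2][0]=3, U row2=(0, 3, 1, 0)
  row3 ← row3 − (3)·row0  ⇒  L[3][0]=3, U row3=(0, 2, 1, 3)
Step 2: pivot at (1,1) is 3.
  row2 ← row2 − (1)·row1  ⇒  L[2][1]=1, U row2=(0, 0, 4, 2)
  row3 ← row3 − (4)·row1  ⇒  L[3][1]=4, U row3=(0, 0, 3, 1)
Step 3: pivot at (2,2) is 4.
  row3 ← row3 − (2)·row2  ⇒  L[3][2]=2, U row3=(0, 0, 0, 2)

U[3][3] = 2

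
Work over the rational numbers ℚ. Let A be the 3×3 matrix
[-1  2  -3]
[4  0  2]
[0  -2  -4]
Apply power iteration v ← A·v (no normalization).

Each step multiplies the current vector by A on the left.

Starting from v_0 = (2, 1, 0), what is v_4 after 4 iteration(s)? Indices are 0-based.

v_0 = (2, 1, 0).
v_1 = A·v_0 = (0, 8, -2).
v_2 = A·v_1 = (22, -4, -8).
v_3 = A·v_2 = (-6, 72, 40).
v_4 = A·v_3 = (30, 56, -304).

v_4 = (30, 56, -304)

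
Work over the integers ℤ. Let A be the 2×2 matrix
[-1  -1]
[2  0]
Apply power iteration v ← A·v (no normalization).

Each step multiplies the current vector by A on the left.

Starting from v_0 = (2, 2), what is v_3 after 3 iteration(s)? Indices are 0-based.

v_0 = (2, 2).
v_1 = A·v_0 = (-4, 4).
v_2 = A·v_1 = (0, -8).
v_3 = A·v_2 = (8, 0).

v_3 = (8, 0)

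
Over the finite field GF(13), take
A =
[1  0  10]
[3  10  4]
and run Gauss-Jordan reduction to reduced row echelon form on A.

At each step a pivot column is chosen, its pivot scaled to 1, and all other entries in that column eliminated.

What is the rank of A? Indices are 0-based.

step 1: normalize row 0 (÷1) = (1, 0, 10)
  row 1: subtract 3×row0 = (0, 10, 0)
step 2: normalize row 1 (÷10) = (0, 1, 0)

rank = 2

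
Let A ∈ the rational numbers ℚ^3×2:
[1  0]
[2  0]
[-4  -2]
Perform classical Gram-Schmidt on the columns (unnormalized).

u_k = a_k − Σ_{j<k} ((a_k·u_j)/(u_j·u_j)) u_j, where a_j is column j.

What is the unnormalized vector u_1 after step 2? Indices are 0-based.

Step 1: u_0 = a_0 = (1, 2, -4).
Step 2: u_1 = a_1 − (8/21)·u_0 = (-8/21, -16/21, -10/21).

u_1 = (-8/21, -16/21, -10/21)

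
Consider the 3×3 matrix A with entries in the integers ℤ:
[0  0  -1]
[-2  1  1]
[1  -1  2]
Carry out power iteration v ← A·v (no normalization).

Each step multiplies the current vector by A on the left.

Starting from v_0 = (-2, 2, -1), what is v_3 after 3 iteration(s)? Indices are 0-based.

v_3 = (16, -31, -23)

v_0 = (-2, 2, -1).
v_1 = A·v_0 = (1, 5, -6).
v_2 = A·v_1 = (6, -3, -16).
v_3 = A·v_2 = (16, -31, -23).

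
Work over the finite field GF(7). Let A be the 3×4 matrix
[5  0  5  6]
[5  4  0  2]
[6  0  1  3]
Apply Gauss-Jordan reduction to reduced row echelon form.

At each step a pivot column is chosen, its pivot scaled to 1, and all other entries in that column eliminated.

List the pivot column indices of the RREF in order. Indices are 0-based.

pivot columns: 0, 1, 2

step 1: normalize row 0 (÷5) = (1, 0, 1, 4)
  row 1: subtract 5×row0 = (0, 4, 2, 3)
  row 2: subtract 6×row0 = (0, 0, 2, 0)
step 2: normalize row 1 (÷4) = (0, 1, 4, 6)
step 3: normalize row 2 (÷2) = (0, 0, 1, 0)
  row 0: subtract 1×row2 = (1, 0, 0, 4)
  row 1: subtract 4×row2 = (0, 1, 0, 6)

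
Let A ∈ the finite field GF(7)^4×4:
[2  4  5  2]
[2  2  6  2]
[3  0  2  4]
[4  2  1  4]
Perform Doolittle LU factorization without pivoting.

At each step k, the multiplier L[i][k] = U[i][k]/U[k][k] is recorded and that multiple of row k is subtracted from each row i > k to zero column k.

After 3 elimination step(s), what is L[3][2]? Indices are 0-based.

Step 1: pivot at (0,0) is 2.
  row1 ← row1 − (1)·row0  ⇒  L[1][0]=1, U row1=(0, 5, 1, 0)
  row2 ← row2 − (5)·row0  ⇒  L[2][0]=5, U row2=(0, 1, 5, 1)
  row3 ← row3 − (2)·row0  ⇒  L[3][0]=2, U row3=(0, 1, 5, 0)
Step 2: pivot at (1,1) is 5.
  row2 ← row2 − (3)·row1  ⇒  L[2][1]=3, U row2=(0, 0, 2, 1)
  row3 ← row3 − (3)·row1  ⇒  L[3][1]=3, U row3=(0, 0, 2, 0)
Step 3: pivot at (2,2) is 2.
  row3 ← row3 − (1)·row2  ⇒  L[3][2]=1, U row3=(0, 0, 0, 6)

L[3][2] = 1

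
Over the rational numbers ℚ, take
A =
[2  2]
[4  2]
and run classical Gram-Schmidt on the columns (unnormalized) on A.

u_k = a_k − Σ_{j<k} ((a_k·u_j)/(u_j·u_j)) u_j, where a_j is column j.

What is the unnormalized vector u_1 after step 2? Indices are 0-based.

u_1 = (4/5, -2/5)

Step 1: u_0 = a_0 = (2, 4).
Step 2: u_1 = a_1 − (3/5)·u_0 = (4/5, -2/5).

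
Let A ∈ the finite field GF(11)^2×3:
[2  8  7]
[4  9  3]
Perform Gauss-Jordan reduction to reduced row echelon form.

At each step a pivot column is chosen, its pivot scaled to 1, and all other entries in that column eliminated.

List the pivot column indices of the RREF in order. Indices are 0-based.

pivot(0,0)=2: scale R0 → (1, 4, 9)
  clear (1,0): R1 −= (4)R0 → (0, 4, 0)
pivot(1,1)=4: scale R1 → (0, 1, 0)
  clear (0,1): R0 −= (4)R1 → (1, 0, 9)

pivot columns: 0, 1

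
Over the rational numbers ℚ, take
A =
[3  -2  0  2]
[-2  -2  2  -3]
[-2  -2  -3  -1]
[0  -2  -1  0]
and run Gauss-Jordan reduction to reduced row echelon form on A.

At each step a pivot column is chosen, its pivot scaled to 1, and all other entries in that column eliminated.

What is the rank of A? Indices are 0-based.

step 1: normalize row 0 (÷3) = (1, -2/3, 0, 2/3)
  row 1: subtract -2×row0 = (0, -10/3, 2, -5/3)
  row 2: subtract -2×row0 = (0, -10/3, -3, 1/3)
step 2: normalize row 1 (÷-10/3) = (0, 1, -3/5, 1/2)
  row 0: subtract -2/3×row1 = (1, 0, -2/5, 1)
  row 2: subtract -10/3×row1 = (0, 0, -5, 2)
  row 3: subtract -2×row1 = (0, 0, -11/5, 1)
step 3: normalize row 2 (÷-5) = (0, 0, 1, -2/5)
  row 0: subtract -2/5×row2 = (1, 0, 0, 21/25)
  row 1: subtract -3/5×row2 = (0, 1, 0, 13/50)
  row 3: subtract -11/5×row2 = (0, 0, 0, 3/25)
step 4: normalize row 3 (÷3/25) = (0, 0, 0, 1)
  row 0: subtract 21/25×row3 = (1, 0, 0, 0)
  row 1: subtract 13/50×row3 = (0, 1, 0, 0)
  row 2: subtract -2/5×row3 = (0, 0, 1, 0)

rank = 4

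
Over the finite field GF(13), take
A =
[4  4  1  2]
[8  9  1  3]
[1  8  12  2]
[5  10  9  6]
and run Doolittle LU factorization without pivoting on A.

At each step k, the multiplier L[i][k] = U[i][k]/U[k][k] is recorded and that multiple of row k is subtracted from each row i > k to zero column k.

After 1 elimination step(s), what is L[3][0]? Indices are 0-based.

Step 1: pivot at (0,0) is 4.
  row1 ← row1 − (2)·row0  ⇒  L[1][0]=2, U row1=(0, 1, 12, 12)
  row2 ← row2 − (10)·row0  ⇒  L[2][0]=10, U row2=(0, 7, 2, 8)
  row3 ← row3 − (11)·row0  ⇒  L[3][0]=11, U row3=(0, 5, 11, 10)

L[3][0] = 11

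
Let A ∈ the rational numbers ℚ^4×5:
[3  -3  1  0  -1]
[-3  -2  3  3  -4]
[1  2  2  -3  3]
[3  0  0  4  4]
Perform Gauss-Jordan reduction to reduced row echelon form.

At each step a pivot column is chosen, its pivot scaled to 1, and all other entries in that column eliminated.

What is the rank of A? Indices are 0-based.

step 1: normalize row 0 (÷3) = (1, -1, 1/3, 0, -1/3)
  row 1: subtract -3×row0 = (0, -5, 4, 3, -5)
  row 2: subtract 1×row0 = (0, 3, 5/3, -3, 10/3)
  row 3: subtract 3×row0 = (0, 3, -1, 4, 5)
step 2: normalize row 1 (÷-5) = (0, 1, -4/5, -3/5, 1)
  row 0: subtract -1×row1 = (1, 0, -7/15, -3/5, 2/3)
  row 2: subtract 3×row1 = (0, 0, 61/15, -6/5, 1/3)
  row 3: subtract 3×row1 = (0, 0, 7/5, 29/5, 2)
step 3: normalize row 2 (÷61/15) = (0, 0, 1, -18/61, 5/61)
  row 0: subtract -7/15×row2 = (1, 0, 0, -45/61, 43/61)
  row 1: subtract -4/5×row2 = (0, 1, 0, -51/61, 65/61)
  row 3: subtract 7/5×row2 = (0, 0, 0, 379/61, 115/61)
step 4: normalize row 3 (÷379/61) = (0, 0, 0, 1, 115/379)
  row 0: subtract -45/61×row3 = (1, 0, 0, 0, 352/379)
  row 1: subtract -51/61×row3 = (0, 1, 0, 0, 500/379)
  row 2: subtract -18/61×row3 = (0, 0, 1, 0, 65/379)

rank = 4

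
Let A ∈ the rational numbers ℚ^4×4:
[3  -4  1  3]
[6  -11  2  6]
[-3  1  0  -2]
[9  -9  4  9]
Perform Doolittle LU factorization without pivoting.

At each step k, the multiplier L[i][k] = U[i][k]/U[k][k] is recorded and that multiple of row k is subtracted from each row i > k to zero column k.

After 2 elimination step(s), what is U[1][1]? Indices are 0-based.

[col 0] pivot 3
  R1 -= 2*R0 → (0, -3, 0, 0)  (L[1][0] := 2)
  R2 -= -1*R0 → (0, -3, 1, 1)  (L[2][0] := -1)
  R3 -= 3*R0 → (0, 3, 1, 0)  (L[3][0] := 3)
[col 1] pivot -3
  R2 -= 1*R1 → (0, 0, 1, 1)  (L[2][1] := 1)
  R3 -= -1*R1 → (0, 0, 1, 0)  (L[3][1] := -1)

U[1][1] = -3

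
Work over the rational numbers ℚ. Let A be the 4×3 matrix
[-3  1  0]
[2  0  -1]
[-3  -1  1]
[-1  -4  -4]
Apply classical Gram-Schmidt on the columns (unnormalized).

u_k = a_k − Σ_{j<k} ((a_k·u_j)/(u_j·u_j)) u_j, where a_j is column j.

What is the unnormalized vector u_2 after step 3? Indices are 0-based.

Step 1: u_0 = a_0 = (-3, 2, -3, -1).
Step 2: u_1 = a_1 − (4/23)·u_0 = (35/23, -8/23, -11/23, -88/23).
Step 3: u_2 = a_2 − (-1/23)·u_0 − (349/398)·u_1 = (-583/398, -121/199, 513/398, -137/199).

u_2 = (-583/398, -121/199, 513/398, -137/199)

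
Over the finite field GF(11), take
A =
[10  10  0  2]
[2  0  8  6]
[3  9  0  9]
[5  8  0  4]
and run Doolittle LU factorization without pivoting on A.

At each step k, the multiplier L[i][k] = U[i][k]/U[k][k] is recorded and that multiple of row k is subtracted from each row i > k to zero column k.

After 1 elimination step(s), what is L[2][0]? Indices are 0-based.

k=0: U[0][0]=10
  eliminate (1,0): mult=9, new row 1: (0, 9, 8, 10); set L[1][0]=9
  eliminate (2,0): mult=8, new row 2: (0, 6, 0, 4); set L[2][0]=8
  eliminate (3,0): mult=6, new row 3: (0, 3, 0, 3); set L[3][0]=6

L[2][0] = 8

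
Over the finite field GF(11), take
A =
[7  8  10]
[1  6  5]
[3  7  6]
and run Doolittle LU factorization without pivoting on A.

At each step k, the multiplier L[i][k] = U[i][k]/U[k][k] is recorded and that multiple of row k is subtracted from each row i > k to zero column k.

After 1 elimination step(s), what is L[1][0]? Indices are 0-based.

L[1][0] = 8

k=0: U[0][0]=7
  eliminate (1,0): mult=8, new row 1: (0, 8, 2); set L[1][0]=8
  eliminate (2,0): mult=2, new row 2: (0, 2, 8); set L[2][0]=2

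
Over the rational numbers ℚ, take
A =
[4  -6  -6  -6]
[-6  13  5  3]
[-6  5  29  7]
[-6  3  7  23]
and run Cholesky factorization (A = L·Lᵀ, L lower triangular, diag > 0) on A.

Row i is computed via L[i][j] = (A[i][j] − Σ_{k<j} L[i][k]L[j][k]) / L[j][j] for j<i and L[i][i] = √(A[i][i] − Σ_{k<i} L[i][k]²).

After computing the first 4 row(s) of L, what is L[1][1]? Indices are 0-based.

Step 1: L[0][0] = √(4) = 2.
  L[1][0] = (-6) / L[0][0] = -3.
Step 2: L[1][1] = √(4) = 2.
  L[2][0] = (-6) / L[0][0] = -3.
  L[2][1] = (-4) / L[1][1] = -2.
Step 3: L[2][2] = √(16) = 4.
  L[3][0] = (-6) / L[0][0] = -3.
  L[3][1] = (-6) / L[1][1] = -3.
  L[3][2] = (-8) / L[2][2] = -2.
Step 4: L[3][3] = √(1) = 1.

L[1][1] = 2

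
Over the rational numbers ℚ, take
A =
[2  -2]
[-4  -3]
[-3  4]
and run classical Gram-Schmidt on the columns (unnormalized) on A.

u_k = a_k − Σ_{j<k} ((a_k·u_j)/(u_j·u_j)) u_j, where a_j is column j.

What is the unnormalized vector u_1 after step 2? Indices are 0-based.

Step 1: u_0 = a_0 = (2, -4, -3).
Step 2: u_1 = a_1 − (-4/29)·u_0 = (-50/29, -103/29, 104/29).

u_1 = (-50/29, -103/29, 104/29)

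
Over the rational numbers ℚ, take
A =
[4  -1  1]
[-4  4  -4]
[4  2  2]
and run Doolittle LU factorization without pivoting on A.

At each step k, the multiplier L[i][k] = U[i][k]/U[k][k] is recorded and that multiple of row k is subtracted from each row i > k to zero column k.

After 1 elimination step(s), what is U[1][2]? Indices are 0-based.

Step 1: pivot at (0,0) is 4.
  row1 ← row1 − (-1)·row0  ⇒  L[1][0]=-1, U row1=(0, 3, -3)
  row2 ← row2 − (1)·row0  ⇒  L[2][0]=1, U row2=(0, 3, 1)

U[1][2] = -3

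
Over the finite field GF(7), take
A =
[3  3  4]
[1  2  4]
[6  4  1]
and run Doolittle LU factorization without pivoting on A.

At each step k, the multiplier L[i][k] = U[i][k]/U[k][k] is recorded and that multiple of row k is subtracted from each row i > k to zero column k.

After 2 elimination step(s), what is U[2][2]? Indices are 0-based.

U[2][2] = 3

[col 0] pivot 3
  R1 -= 5*R0 → (0, 1, 5)  (L[1][0] := 5)
  R2 -= 2*R0 → (0, 5, 0)  (L[2][0] := 2)
[col 1] pivot 1
  R2 -= 5*R1 → (0, 0, 3)  (L[2][1] := 5)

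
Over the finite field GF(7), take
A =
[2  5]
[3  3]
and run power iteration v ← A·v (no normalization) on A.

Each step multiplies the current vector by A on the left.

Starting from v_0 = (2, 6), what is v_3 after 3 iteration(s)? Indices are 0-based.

v_0 = (2, 6).
v_1 = A·v_0 = (6, 3).
v_2 = A·v_1 = (6, 6).
v_3 = A·v_2 = (0, 1).

v_3 = (0, 1)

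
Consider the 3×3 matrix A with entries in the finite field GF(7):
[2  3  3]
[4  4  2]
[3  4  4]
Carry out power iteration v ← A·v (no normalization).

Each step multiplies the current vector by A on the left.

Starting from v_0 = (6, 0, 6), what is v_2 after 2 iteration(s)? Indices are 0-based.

v_0 = (6, 0, 6).
v_1 = A·v_0 = (2, 1, 0).
v_2 = A·v_1 = (0, 5, 3).

v_2 = (0, 5, 3)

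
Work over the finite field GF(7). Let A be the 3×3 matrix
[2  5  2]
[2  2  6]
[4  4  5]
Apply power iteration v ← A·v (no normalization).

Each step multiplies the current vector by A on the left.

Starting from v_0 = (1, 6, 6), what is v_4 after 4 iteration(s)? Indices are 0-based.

v_4 = (1, 5, 3)

v_0 = (1, 6, 6).
v_1 = A·v_0 = (2, 1, 2).
v_2 = A·v_1 = (6, 4, 1).
v_3 = A·v_2 = (6, 5, 3).
v_4 = A·v_3 = (1, 5, 3).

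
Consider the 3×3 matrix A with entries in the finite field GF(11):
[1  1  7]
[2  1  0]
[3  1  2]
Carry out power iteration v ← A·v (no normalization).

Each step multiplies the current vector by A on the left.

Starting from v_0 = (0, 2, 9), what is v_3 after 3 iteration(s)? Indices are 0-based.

v_0 = (0, 2, 9).
v_1 = A·v_0 = (10, 2, 9).
v_2 = A·v_1 = (9, 0, 6).
v_3 = A·v_2 = (7, 7, 6).

v_3 = (7, 7, 6)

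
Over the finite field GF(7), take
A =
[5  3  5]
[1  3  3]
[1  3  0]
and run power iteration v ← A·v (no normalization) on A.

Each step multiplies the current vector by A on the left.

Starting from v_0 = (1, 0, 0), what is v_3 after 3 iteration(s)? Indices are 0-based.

v_3 = (0, 6, 3)

v_0 = (1, 0, 0).
v_1 = A·v_0 = (5, 1, 1).
v_2 = A·v_1 = (5, 4, 1).
v_3 = A·v_2 = (0, 6, 3).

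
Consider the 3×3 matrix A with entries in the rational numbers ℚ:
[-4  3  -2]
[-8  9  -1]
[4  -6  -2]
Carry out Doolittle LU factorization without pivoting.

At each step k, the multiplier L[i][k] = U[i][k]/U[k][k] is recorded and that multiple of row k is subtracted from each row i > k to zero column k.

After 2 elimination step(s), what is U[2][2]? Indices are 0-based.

U[2][2] = -1

Step 1: pivot at (0,0) is -4.
  row1 ← row1 − (2)·row0  ⇒  L[1][0]=2, U row1=(0, 3, 3)
  row2 ← row2 − (-1)·row0  ⇒  L[2][0]=-1, U row2=(0, -3, -4)
Step 2: pivot at (1,1) is 3.
  row2 ← row2 − (-1)·row1  ⇒  L[2][1]=-1, U row2=(0, 0, -1)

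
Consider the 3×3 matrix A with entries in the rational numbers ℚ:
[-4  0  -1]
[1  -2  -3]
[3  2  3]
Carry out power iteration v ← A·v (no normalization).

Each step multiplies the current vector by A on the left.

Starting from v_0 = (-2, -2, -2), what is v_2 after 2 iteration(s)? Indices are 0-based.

v_2 = (-24, 42, -2)

v_0 = (-2, -2, -2).
v_1 = A·v_0 = (10, 8, -16).
v_2 = A·v_1 = (-24, 42, -2).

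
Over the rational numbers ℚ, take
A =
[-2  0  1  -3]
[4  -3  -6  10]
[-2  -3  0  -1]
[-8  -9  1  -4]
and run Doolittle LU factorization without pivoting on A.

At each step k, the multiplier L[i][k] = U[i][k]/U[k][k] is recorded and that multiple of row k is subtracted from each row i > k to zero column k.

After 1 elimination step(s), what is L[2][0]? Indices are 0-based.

k=0: U[0][0]=-2
  eliminate (1,0): mult=-2, new row 1: (0, -3, -4, 4); set L[1][0]=-2
  eliminate (2,0): mult=1, new row 2: (0, -3, -1, 2); set L[2][0]=1
  eliminate (3,0): mult=4, new row 3: (0, -9, -3, 8); set L[3][0]=4

L[2][0] = 1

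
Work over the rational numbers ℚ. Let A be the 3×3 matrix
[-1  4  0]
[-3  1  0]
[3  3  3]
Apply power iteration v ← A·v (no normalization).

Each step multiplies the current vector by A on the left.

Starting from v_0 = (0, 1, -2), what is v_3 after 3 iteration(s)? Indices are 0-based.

v_3 = (-44, -11, -15)

v_0 = (0, 1, -2).
v_1 = A·v_0 = (4, 1, -3).
v_2 = A·v_1 = (0, -11, 6).
v_3 = A·v_2 = (-44, -11, -15).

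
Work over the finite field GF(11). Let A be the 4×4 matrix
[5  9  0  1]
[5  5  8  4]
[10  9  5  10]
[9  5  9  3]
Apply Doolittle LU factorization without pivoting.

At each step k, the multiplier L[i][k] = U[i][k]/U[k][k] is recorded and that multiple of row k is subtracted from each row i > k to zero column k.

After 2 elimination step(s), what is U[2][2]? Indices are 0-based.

Step 1: pivot at (0,0) is 5.
  row1 ← row1 − (1)·row0  ⇒  L[1][0]=1, U row1=(0, 7, 8, 3)
  row2 ← row2 − (2)·row0  ⇒  L[2][0]=2, U row2=(0, 2, 5, 8)
  row3 ← row3 − (4)·row0  ⇒  L[3][0]=4, U row3=(0, 2, 9, 10)
Step 2: pivot at (1,1) is 7.
  row2 ← row2 − (5)·row1  ⇒  L[2][1]=5, U row2=(0, 0, 9, 4)
  row3 ← row3 − (5)·row1  ⇒  L[3][1]=5, U row3=(0, 0, 2, 6)

U[2][2] = 9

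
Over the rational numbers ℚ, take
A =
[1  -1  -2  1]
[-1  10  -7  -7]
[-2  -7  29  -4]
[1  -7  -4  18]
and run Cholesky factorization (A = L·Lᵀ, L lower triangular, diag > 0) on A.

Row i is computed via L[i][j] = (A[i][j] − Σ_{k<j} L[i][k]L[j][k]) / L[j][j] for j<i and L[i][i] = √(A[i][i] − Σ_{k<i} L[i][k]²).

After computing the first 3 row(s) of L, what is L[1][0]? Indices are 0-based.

L[1][0] = -1

Step 1: L[0][0] = √(1) = 1.
  L[1][0] = (-1) / L[0][0] = -1.
Step 2: L[1][1] = √(9) = 3.
  L[2][0] = (-2) / L[0][0] = -2.
  L[2][1] = (-9) / L[1][1] = -3.
Step 3: L[2][2] = √(16) = 4.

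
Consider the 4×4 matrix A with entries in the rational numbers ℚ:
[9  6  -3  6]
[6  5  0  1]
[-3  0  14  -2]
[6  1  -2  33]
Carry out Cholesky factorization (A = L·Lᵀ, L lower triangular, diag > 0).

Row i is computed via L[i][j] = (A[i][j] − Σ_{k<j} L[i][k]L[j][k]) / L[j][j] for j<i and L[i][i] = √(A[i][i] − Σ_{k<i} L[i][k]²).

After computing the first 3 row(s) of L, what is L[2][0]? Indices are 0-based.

L[2][0] = -1

Step 1: L[0][0] = √(9) = 3.
  L[1][0] = (6) / L[0][0] = 2.
Step 2: L[1][1] = √(1) = 1.
  L[2][0] = (-3) / L[0][0] = -1.
  L[2][1] = (2) / L[1][1] = 2.
Step 3: L[2][2] = √(9) = 3.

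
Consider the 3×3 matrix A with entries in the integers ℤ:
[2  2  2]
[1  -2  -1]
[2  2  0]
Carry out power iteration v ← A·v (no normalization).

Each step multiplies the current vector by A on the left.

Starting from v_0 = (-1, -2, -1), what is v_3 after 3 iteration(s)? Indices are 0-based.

v_3 = (-76, 8, -60)

v_0 = (-1, -2, -1).
v_1 = A·v_0 = (-8, 4, -6).
v_2 = A·v_1 = (-20, -10, -8).
v_3 = A·v_2 = (-76, 8, -60).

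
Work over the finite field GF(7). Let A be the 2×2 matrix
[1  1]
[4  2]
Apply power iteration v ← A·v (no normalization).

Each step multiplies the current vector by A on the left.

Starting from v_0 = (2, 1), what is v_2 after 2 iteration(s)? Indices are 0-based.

v_0 = (2, 1).
v_1 = A·v_0 = (3, 3).
v_2 = A·v_1 = (6, 4).

v_2 = (6, 4)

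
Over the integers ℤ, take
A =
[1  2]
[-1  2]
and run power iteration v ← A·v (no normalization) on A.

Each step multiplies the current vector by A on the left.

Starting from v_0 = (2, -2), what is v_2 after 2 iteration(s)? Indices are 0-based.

v_2 = (-14, -10)

v_0 = (2, -2).
v_1 = A·v_0 = (-2, -6).
v_2 = A·v_1 = (-14, -10).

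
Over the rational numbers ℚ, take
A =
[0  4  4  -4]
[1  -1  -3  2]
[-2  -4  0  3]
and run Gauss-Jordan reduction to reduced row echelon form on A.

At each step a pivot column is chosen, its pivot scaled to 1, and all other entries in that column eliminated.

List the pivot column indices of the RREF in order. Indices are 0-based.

pivot columns: 0, 1, 3

pivot(0,0): swap R0↔R1
pivot(0,0)=1: scale R0 → (1, -1, -3, 2)
  clear (2,0): R2 −= (-2)R0 → (0, -6, -6, 7)
pivot(1,1)=4: scale R1 → (0, 1, 1, -1)
  clear (0,1): R0 −= (-1)R1 → (1, 0, -2, 1)
  clear (2,1): R2 −= (-6)R1 → (0, 0, 0, 1)
col 2: no nonzero at/below row 2; advance.
pivot(2,3)=1: scale R2 → (0, 0, 0, 1)
  clear (0,3): R0 −= (1)R2 → (1, 0, -2, 0)
  clear (1,3): R1 −= (-1)R2 → (0, 1, 1, 0)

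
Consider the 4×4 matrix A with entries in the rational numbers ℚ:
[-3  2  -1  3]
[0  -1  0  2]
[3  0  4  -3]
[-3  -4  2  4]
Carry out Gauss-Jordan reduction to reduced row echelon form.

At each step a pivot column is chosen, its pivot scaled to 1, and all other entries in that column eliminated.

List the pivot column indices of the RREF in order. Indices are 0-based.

pivot columns: 0, 1, 2, 3

pivot(0,0)=-3: scale R0 → (1, -2/3, 1/3, -1)
  clear (2,0): R2 −= (3)R0 → (0, 2, 3, 0)
  clear (3,0): R3 −= (-3)R0 → (0, -6, 3, 1)
pivot(1,1)=-1: scale R1 → (0, 1, 0, -2)
  clear (0,1): R0 −= (-2/3)R1 → (1, 0, 1/3, -7/3)
  clear (2,1): R2 −= (2)R1 → (0, 0, 3, 4)
  clear (3,1): R3 −= (-6)R1 → (0, 0, 3, -11)
pivot(2,2)=3: scale R2 → (0, 0, 1, 4/3)
  clear (0,2): R0 −= (1/3)R2 → (1, 0, 0, -25/9)
  clear (3,2): R3 −= (3)R2 → (0, 0, 0, -15)
pivot(3,3)=-15: scale R3 → (0, 0, 0, 1)
  clear (0,3): R0 −= (-25/9)R3 → (1, 0, 0, 0)
  clear (1,3): R1 −= (-2)R3 → (0, 1, 0, 0)
  clear (2,3): R2 −= (4/3)R3 → (0, 0, 1, 0)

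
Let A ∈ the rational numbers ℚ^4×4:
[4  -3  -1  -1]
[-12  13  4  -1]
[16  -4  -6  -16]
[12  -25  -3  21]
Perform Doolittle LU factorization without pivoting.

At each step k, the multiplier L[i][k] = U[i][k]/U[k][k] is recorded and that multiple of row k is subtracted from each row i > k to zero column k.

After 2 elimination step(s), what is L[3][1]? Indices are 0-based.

Step 1: pivot at (0,0) is 4.
  row1 ← row1 − (-3)·row0  ⇒  L[1][0]=-3, U row1=(0, 4, 1, -4)
  row2 ← row2 − (4)·row0  ⇒  L[2][0]=4, U row2=(0, 8, -2, -12)
  row3 ← row3 − (3)·row0  ⇒  L[3][0]=3, U row3=(0, -16, 0, 24)
Step 2: pivot at (1,1) is 4.
  row2 ← row2 − (2)·row1  ⇒  L[2][1]=2, U row2=(0, 0, -4, -4)
  row3 ← row3 − (-4)·row1  ⇒  L[3][1]=-4, U row3=(0, 0, 4, 8)

L[3][1] = -4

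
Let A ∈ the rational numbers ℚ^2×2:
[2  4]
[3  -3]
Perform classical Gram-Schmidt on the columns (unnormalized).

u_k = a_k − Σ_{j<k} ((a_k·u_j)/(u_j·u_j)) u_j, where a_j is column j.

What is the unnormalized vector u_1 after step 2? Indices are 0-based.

Step 1: u_0 = a_0 = (2, 3).
Step 2: u_1 = a_1 − (-1/13)·u_0 = (54/13, -36/13).

u_1 = (54/13, -36/13)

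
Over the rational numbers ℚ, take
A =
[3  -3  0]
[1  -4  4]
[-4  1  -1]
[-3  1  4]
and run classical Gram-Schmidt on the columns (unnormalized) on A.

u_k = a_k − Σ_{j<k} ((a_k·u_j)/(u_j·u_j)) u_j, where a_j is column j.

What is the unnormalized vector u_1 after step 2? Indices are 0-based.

Step 1: u_0 = a_0 = (3, 1, -4, -3).
Step 2: u_1 = a_1 − (-4/7)·u_0 = (-9/7, -24/7, -9/7, -5/7).

u_1 = (-9/7, -24/7, -9/7, -5/7)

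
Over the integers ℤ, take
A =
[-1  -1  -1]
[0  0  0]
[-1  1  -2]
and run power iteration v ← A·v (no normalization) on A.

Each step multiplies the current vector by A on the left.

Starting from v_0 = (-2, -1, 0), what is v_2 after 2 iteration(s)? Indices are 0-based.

v_0 = (-2, -1, 0).
v_1 = A·v_0 = (3, 0, 1).
v_2 = A·v_1 = (-4, 0, -5).

v_2 = (-4, 0, -5)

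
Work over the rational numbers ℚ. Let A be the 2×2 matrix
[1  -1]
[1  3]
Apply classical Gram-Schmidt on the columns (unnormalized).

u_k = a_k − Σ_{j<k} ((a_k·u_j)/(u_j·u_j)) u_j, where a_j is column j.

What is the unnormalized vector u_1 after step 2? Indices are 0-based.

u_1 = (-2, 2)

Step 1: u_0 = a_0 = (1, 1).
Step 2: u_1 = a_1 − (1)·u_0 = (-2, 2).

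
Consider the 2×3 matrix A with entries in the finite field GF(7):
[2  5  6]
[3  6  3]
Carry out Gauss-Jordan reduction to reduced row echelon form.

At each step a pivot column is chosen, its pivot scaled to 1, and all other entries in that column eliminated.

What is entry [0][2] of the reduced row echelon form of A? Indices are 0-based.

step 1: normalize row 0 (÷2) = (1, 6, 3)
  row 1: subtract 3×row0 = (0, 2, 1)
step 2: normalize row 1 (÷2) = (0, 1, 4)
  row 0: subtract 6×row1 = (1, 0, 0)

M[0][2] = 0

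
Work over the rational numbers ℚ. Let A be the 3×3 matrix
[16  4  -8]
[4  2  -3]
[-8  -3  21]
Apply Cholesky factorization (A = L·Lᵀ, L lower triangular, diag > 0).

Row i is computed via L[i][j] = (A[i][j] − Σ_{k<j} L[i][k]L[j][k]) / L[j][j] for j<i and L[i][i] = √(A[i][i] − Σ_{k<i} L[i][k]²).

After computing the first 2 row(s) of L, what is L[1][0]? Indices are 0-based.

Step 1: L[0][0] = √(16) = 4.
  L[1][0] = (4) / L[0][0] = 1.
Step 2: L[1][1] = √(1) = 1.

L[1][0] = 1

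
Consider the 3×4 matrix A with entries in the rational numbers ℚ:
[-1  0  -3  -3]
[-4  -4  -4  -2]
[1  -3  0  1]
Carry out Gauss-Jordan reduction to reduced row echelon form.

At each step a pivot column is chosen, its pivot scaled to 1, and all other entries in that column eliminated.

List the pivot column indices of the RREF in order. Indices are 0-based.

step 1: normalize row 0 (÷-1) = (1, 0, 3, 3)
  row 1: subtract -4×row0 = (0, -4, 8, 10)
  row 2: subtract 1×row0 = (0, -3, -3, -2)
step 2: normalize row 1 (÷-4) = (0, 1, -2, -5/2)
  row 2: subtract -3×row1 = (0, 0, -9, -19/2)
step 3: normalize row 2 (÷-9) = (0, 0, 1, 19/18)
  row 0: subtract 3×row2 = (1, 0, 0, -1/6)
  row 1: subtract -2×row2 = (0, 1, 0, -7/18)

pivot columns: 0, 1, 2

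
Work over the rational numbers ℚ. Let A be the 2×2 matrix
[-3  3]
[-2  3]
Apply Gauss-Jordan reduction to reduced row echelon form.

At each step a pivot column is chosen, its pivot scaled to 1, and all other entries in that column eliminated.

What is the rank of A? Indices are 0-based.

rank = 2

pivot(0,0)=-3: scale R0 → (1, -1)
  clear (1,0): R1 −= (-2)R0 → (0, 1)
pivot(1,1)=1: scale R1 → (0, 1)
  clear (0,1): R0 −= (-1)R1 → (1, 0)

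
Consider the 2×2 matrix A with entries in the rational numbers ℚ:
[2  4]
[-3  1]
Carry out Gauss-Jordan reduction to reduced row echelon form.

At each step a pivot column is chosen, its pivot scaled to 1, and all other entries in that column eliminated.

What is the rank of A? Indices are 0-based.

step 1: normalize row 0 (÷2) = (1, 2)
  row 1: subtract -3×row0 = (0, 7)
step 2: normalize row 1 (÷7) = (0, 1)
  row 0: subtract 2×row1 = (1, 0)

rank = 2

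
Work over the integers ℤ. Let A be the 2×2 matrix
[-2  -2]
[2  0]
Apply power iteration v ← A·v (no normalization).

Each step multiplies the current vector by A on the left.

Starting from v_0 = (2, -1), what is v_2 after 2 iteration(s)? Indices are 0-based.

v_2 = (-4, -4)

v_0 = (2, -1).
v_1 = A·v_0 = (-2, 4).
v_2 = A·v_1 = (-4, -4).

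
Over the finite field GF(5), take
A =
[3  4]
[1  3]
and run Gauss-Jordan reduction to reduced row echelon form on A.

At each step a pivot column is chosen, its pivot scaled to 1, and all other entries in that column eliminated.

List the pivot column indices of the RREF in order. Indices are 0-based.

pivot(0,0)=3: scale R0 → (1, 3)
  clear (1,0): R1 −= (1)R0 → (0, 0)
col 1: no nonzero at/below row 1; advance.

pivot columns: 0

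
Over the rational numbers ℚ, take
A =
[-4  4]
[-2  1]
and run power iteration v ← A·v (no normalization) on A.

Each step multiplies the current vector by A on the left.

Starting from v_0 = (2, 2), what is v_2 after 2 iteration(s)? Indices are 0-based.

v_2 = (-8, -2)

v_0 = (2, 2).
v_1 = A·v_0 = (0, -2).
v_2 = A·v_1 = (-8, -2).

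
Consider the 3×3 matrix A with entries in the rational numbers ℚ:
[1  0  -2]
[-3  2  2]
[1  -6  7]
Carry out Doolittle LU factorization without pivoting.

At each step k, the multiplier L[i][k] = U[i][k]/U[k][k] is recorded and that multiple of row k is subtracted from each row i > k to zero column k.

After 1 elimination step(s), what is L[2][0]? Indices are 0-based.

Step 1: pivot at (0,0) is 1.
  row1 ← row1 − (-3)·row0  ⇒  L[1][0]=-3, U row1=(0, 2, -4)
  row2 ← row2 − (1)·row0  ⇒  L[2][0]=1, U row2=(0, -6, 9)

L[2][0] = 1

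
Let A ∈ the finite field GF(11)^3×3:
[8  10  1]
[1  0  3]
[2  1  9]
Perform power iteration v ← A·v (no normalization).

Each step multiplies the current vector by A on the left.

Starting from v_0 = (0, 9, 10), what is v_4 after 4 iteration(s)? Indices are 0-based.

v_0 = (0, 9, 10).
v_1 = A·v_0 = (1, 8, 0).
v_2 = A·v_1 = (0, 1, 10).
v_3 = A·v_2 = (9, 8, 3).
v_4 = A·v_3 = (1, 7, 9).

v_4 = (1, 7, 9)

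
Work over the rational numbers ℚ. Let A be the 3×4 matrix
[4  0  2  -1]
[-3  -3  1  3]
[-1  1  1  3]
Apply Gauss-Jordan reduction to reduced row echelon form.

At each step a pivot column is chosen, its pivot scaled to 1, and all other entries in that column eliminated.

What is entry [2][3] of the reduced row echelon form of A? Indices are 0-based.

pivot(0,0)=4: scale R0 → (1, 0, 1/2, -1/4)
  clear (1,0): R1 −= (-3)R0 → (0, -3, 5/2, 9/4)
  clear (2,0): R2 −= (-1)R0 → (0, 1, 3/2, 11/4)
pivot(1,1)=-3: scale R1 → (0, 1, -5/6, -3/4)
  clear (2,1): R2 −= (1)R1 → (0, 0, 7/3, 7/2)
pivot(2,2)=7/3: scale R2 → (0, 0, 1, 3/2)
  clear (0,2): R0 −= (1/2)R2 → (1, 0, 0, -1)
  clear (1,2): R1 −= (-5/6)R2 → (0, 1, 0, 1/2)

M[2][3] = 3/2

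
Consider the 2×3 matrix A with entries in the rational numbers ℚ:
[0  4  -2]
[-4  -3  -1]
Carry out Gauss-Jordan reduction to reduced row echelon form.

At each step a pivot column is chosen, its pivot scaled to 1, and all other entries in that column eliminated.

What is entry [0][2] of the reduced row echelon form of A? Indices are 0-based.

M[0][2] = 5/8

step 1: exchange rows 0,1
step 1: normalize row 0 (÷-4) = (1, 3/4, 1/4)
step 2: normalize row 1 (÷4) = (0, 1, -1/2)
  row 0: subtract 3/4×row1 = (1, 0, 5/8)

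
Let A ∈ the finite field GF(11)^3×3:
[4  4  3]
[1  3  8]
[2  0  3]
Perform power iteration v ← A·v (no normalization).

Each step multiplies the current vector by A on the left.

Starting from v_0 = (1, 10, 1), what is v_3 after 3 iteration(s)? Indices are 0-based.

v_3 = (5, 6, 0)

v_0 = (1, 10, 1).
v_1 = A·v_0 = (3, 6, 5).
v_2 = A·v_1 = (7, 6, 10).
v_3 = A·v_2 = (5, 6, 0).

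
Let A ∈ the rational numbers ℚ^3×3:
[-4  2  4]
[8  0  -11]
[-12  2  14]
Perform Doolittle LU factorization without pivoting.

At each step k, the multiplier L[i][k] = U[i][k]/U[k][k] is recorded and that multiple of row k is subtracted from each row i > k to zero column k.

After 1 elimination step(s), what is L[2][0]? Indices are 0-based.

L[2][0] = 3

k=0: U[0][0]=-4
  eliminate (1,0): mult=-2, new row 1: (0, 4, -3); set L[1][0]=-2
  eliminate (2,0): mult=3, new row 2: (0, -4, 2); set L[2][0]=3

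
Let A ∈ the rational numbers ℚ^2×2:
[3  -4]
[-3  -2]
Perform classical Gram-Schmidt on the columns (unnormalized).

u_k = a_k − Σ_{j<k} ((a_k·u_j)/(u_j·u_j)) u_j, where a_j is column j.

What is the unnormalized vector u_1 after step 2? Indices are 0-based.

Step 1: u_0 = a_0 = (3, -3).
Step 2: u_1 = a_1 − (-1/3)·u_0 = (-3, -3).

u_1 = (-3, -3)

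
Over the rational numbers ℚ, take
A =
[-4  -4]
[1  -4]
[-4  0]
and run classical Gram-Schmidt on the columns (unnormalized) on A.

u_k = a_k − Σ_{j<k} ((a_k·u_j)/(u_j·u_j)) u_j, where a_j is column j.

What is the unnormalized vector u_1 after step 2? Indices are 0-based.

u_1 = (-28/11, -48/11, 16/11)

Step 1: u_0 = a_0 = (-4, 1, -4).
Step 2: u_1 = a_1 − (4/11)·u_0 = (-28/11, -48/11, 16/11).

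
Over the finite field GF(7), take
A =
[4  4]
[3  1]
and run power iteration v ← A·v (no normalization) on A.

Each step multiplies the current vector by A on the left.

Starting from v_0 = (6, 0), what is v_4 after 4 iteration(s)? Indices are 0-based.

v_0 = (6, 0).
v_1 = A·v_0 = (3, 4).
v_2 = A·v_1 = (0, 6).
v_3 = A·v_2 = (3, 6).
v_4 = A·v_3 = (1, 1).

v_4 = (1, 1)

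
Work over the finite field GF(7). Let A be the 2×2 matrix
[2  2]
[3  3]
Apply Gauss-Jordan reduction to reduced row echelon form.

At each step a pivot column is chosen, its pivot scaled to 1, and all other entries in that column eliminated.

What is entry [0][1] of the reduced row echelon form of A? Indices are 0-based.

[1] R0 /= 2  ⇒  (1, 1)
     R1 -= 3·R0  ⇒  (0, 0)
column 1 empty below row 1

M[0][1] = 1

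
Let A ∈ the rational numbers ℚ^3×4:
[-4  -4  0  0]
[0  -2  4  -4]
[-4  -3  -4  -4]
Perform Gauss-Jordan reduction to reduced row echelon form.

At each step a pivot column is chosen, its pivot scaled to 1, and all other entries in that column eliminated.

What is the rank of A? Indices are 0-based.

rank = 3

step 1: normalize row 0 (÷-4) = (1, 1, 0, 0)
  row 2: subtract -4×row0 = (0, 1, -4, -4)
step 2: normalize row 1 (÷-2) = (0, 1, -2, 2)
  row 0: subtract 1×row1 = (1, 0, 2, -2)
  row 2: subtract 1×row1 = (0, 0, -2, -6)
step 3: normalize row 2 (÷-2) = (0, 0, 1, 3)
  row 0: subtract 2×row2 = (1, 0, 0, -8)
  row 1: subtract -2×row2 = (0, 1, 0, 8)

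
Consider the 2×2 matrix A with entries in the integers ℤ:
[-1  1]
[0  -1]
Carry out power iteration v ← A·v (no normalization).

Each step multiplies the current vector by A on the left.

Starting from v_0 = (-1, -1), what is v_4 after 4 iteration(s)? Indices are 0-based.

v_4 = (3, -1)

v_0 = (-1, -1).
v_1 = A·v_0 = (0, 1).
v_2 = A·v_1 = (1, -1).
v_3 = A·v_2 = (-2, 1).
v_4 = A·v_3 = (3, -1).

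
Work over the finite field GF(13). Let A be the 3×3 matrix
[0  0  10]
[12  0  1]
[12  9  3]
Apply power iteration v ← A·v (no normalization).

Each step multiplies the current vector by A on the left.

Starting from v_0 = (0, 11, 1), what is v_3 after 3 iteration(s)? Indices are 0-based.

v_0 = (0, 11, 1).
v_1 = A·v_0 = (10, 1, 11).
v_2 = A·v_1 = (6, 1, 6).
v_3 = A·v_2 = (8, 0, 8).

v_3 = (8, 0, 8)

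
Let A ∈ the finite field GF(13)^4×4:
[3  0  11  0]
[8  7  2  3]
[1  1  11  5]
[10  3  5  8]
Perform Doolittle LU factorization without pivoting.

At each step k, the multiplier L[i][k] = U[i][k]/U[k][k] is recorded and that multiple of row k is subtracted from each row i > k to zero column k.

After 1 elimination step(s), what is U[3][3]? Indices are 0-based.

U[3][3] = 8

Step 1: pivot at (0,0) is 3.
  row1 ← row1 − (7)·row0  ⇒  L[1][0]=7, U row1=(0, 7, 3, 3)
  row2 ← row2 − (9)·row0  ⇒  L[2][0]=9, U row2=(0, 1, 3, 5)
  row3 ← row3 − (12)·row0  ⇒  L[3][0]=12, U row3=(0, 3, 3, 8)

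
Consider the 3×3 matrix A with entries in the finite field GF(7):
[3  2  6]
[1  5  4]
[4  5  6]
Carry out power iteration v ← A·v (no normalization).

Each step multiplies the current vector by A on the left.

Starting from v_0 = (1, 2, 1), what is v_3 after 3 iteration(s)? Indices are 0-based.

v_3 = (5, 1, 5)

v_0 = (1, 2, 1).
v_1 = A·v_0 = (6, 1, 6).
v_2 = A·v_1 = (0, 0, 2).
v_3 = A·v_2 = (5, 1, 5).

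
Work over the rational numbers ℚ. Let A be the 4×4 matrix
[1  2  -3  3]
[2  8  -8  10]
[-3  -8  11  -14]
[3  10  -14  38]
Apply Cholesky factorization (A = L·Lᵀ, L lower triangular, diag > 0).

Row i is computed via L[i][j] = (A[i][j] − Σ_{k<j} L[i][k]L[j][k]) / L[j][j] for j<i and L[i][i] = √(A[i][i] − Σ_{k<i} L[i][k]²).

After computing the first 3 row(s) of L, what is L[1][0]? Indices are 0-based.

Step 1: L[0][0] = √(1) = 1.
  L[1][0] = (2) / L[0][0] = 2.
Step 2: L[1][1] = √(4) = 2.
  L[2][0] = (-3) / L[0][0] = -3.
  L[2][1] = (-2) / L[1][1] = -1.
Step 3: L[2][2] = √(1) = 1.

L[1][0] = 2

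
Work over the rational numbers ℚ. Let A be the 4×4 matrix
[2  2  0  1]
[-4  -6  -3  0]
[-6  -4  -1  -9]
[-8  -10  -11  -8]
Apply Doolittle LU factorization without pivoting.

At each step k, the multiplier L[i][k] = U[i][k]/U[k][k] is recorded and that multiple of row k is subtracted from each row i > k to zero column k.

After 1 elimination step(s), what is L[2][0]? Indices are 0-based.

L[2][0] = -3

Step 1: pivot at (0,0) is 2.
  row1 ← row1 − (-2)·row0  ⇒  L[1][0]=-2, U row1=(0, -2, -3, 2)
  row2 ← row2 − (-3)·row0  ⇒  L[2][0]=-3, U row2=(0, 2, -1, -6)
  row3 ← row3 − (-4)·row0  ⇒  L[3][0]=-4, U row3=(0, -2, -11, -4)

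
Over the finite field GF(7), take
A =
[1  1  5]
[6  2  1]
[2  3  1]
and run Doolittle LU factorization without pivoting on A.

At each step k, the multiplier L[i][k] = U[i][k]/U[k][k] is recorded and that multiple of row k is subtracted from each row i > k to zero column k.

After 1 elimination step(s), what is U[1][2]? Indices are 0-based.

U[1][2] = 6

[col 0] pivot 1
  R1 -= 6*R0 → (0, 3, 6)  (L[1][0] := 6)
  R2 -= 2*R0 → (0, 1, 5)  (L[2][0] := 2)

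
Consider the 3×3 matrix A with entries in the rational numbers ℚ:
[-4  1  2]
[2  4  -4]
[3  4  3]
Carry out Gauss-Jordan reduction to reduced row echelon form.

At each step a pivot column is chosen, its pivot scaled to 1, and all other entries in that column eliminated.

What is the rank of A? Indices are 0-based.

pivot(0,0)=-4: scale R0 → (1, -1/4, -1/2)
  clear (1,0): R1 −= (2)R0 → (0, 9/2, -3)
  clear (2,0): R2 −= (3)R0 → (0, 19/4, 9/2)
pivot(1,1)=9/2: scale R1 → (0, 1, -2/3)
  clear (0,1): R0 −= (-1/4)R1 → (1, 0, -2/3)
  clear (2,1): R2 −= (19/4)R1 → (0, 0, 23/3)
pivot(2,2)=23/3: scale R2 → (0, 0, 1)
  clear (0,2): R0 −= (-2/3)R2 → (1, 0, 0)
  clear (1,2): R1 −= (-2/3)R2 → (0, 1, 0)

rank = 3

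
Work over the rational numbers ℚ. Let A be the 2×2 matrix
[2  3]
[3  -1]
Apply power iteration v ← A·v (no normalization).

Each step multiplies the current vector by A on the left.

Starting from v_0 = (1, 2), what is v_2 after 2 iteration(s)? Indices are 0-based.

v_0 = (1, 2).
v_1 = A·v_0 = (8, 1).
v_2 = A·v_1 = (19, 23).

v_2 = (19, 23)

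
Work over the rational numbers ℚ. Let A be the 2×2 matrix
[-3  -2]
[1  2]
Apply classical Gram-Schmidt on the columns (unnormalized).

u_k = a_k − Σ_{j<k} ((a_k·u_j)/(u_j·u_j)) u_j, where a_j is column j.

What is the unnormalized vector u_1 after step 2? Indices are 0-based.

Step 1: u_0 = a_0 = (-3, 1).
Step 2: u_1 = a_1 − (4/5)·u_0 = (2/5, 6/5).

u_1 = (2/5, 6/5)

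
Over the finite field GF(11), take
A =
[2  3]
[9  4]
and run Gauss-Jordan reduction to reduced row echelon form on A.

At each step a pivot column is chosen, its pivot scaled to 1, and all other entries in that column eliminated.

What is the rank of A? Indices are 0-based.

rank = 2

[1] R0 /= 2  ⇒  (1, 7)
     R1 -= 9·R0  ⇒  (0, 7)
[2] R1 /= 7  ⇒  (0, 1)
     R0 -= 7·R1  ⇒  (1, 0)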